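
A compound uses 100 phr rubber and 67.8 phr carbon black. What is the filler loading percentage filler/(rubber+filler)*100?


Filler % = filler / (rubber + filler) * 100
= 67.8 / (100 + 67.8) * 100
= 67.8 / 167.8 * 100
= 40.41%

40.41%


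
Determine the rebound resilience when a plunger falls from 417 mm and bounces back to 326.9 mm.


Resilience = h_rebound / h_drop * 100
= 326.9 / 417 * 100
= 78.4%

78.4%


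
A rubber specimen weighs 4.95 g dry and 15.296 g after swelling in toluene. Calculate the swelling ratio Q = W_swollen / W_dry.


Q = W_swollen / W_dry
Q = 15.296 / 4.95
Q = 3.09

Q = 3.09


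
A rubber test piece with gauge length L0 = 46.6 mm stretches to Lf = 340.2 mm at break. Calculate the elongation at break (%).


Elongation = (Lf - L0) / L0 * 100
= (340.2 - 46.6) / 46.6 * 100
= 293.6 / 46.6 * 100
= 630.0%

630.0%


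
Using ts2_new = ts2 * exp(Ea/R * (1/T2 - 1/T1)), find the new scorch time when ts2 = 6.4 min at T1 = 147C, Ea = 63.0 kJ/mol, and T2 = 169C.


Convert temperatures: T1 = 147 + 273.15 = 420.15 K, T2 = 169 + 273.15 = 442.15 K
ts2_new = 6.4 * exp(63000 / 8.314 * (1/442.15 - 1/420.15))
1/T2 - 1/T1 = -1.1843e-04
ts2_new = 2.61 min

2.61 min


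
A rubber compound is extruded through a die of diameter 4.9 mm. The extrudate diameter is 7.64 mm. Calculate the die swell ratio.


Die swell ratio = D_extrudate / D_die
= 7.64 / 4.9
= 1.559

Die swell = 1.559


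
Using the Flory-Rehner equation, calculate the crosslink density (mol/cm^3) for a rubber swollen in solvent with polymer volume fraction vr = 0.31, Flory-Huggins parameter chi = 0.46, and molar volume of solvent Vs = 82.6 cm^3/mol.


ln(1 - vr) = ln(1 - 0.31) = -0.3711
Numerator = -((-0.3711) + 0.31 + 0.46 * 0.31^2) = 0.0169
Denominator = 82.6 * (0.31^(1/3) - 0.31/2) = 43.0998
nu = 0.0169 / 43.0998 = 3.9113e-04 mol/cm^3

3.9113e-04 mol/cm^3


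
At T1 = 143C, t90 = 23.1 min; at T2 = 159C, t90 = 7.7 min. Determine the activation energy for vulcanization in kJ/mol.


T1 = 416.15 K, T2 = 432.15 K
1/T1 - 1/T2 = 8.8968e-05
ln(t1/t2) = ln(23.1/7.7) = 1.0986
Ea = 8.314 * 1.0986 / 8.8968e-05 = 102664.1714 J/mol
Ea = 102.66 kJ/mol

102.66 kJ/mol


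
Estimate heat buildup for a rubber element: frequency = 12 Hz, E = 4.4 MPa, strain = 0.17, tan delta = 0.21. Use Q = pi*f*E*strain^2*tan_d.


Q = pi * f * E * strain^2 * tan_d
= pi * 12 * 4.4 * 0.17^2 * 0.21
= pi * 12 * 4.4 * 0.0289 * 0.21
= 1.0067

Q = 1.0067


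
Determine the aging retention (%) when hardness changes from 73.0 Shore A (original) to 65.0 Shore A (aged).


Retention = aged / original * 100
= 65.0 / 73.0 * 100
= 89.0%

89.0%


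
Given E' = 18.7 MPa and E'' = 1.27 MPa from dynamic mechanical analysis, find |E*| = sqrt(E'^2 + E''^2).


|E*| = sqrt(E'^2 + E''^2)
= sqrt(18.7^2 + 1.27^2)
= sqrt(349.6900 + 1.6129)
= 18.743 MPa

18.743 MPa


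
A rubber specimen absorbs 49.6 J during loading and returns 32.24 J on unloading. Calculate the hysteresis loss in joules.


Hysteresis loss = loading - unloading
= 49.6 - 32.24
= 17.36 J

17.36 J


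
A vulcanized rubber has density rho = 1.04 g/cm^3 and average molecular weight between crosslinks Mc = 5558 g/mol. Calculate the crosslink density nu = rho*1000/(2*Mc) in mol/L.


nu = rho * 1000 / (2 * Mc)
nu = 1.04 * 1000 / (2 * 5558)
nu = 1040.0 / 11116
nu = 0.0936 mol/L

0.0936 mol/L


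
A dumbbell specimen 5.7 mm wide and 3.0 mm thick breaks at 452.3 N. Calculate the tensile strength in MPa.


Area = width * thickness = 5.7 * 3.0 = 17.1 mm^2
TS = force / area = 452.3 / 17.1 = 26.45 MPa

26.45 MPa


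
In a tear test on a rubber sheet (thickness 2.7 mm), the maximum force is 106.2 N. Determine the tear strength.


Tear strength = force / thickness
= 106.2 / 2.7
= 39.33 N/mm

39.33 N/mm


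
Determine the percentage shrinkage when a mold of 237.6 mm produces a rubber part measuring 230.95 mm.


Shrinkage = (mold - part) / mold * 100
= (237.6 - 230.95) / 237.6 * 100
= 6.65 / 237.6 * 100
= 2.8%

2.8%


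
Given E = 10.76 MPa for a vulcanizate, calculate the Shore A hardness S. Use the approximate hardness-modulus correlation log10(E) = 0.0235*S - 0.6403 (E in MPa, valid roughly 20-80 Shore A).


log10(E) = 0.0235*S - 0.6403  =>  S = (log10(E) + 0.6403) / 0.0235
log10(10.76) = 1.031812
S = (1.031812 + 0.6403) / 0.0235 = 1.672112 / 0.0235
S = 71.2

Shore A = 71.2


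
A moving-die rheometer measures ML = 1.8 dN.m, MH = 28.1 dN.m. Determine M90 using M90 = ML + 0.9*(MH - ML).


M90 = ML + 0.9 * (MH - ML)
M90 = 1.8 + 0.9 * (28.1 - 1.8)
M90 = 1.8 + 0.9 * 26.3
M90 = 25.47 dN.m

25.47 dN.m


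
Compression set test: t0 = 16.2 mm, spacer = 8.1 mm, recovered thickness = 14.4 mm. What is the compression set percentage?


CS = (t0 - recovered) / (t0 - ts) * 100
= (16.2 - 14.4) / (16.2 - 8.1) * 100
= 1.8 / 8.1 * 100
= 22.2%

22.2%


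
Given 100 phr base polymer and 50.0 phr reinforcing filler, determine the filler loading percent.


Filler % = filler / (rubber + filler) * 100
= 50.0 / (100 + 50.0) * 100
= 50.0 / 150.0 * 100
= 33.33%

33.33%


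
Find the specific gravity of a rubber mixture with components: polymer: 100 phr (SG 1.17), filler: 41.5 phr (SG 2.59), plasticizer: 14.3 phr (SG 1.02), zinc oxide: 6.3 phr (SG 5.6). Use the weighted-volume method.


Sum of weights = 162.1
Volume contributions:
  polymer: 100/1.17 = 85.4701
  filler: 41.5/2.59 = 16.0232
  plasticizer: 14.3/1.02 = 14.0196
  zinc oxide: 6.3/5.6 = 1.1250
Sum of volumes = 116.6379
SG = 162.1 / 116.6379 = 1.39

SG = 1.39


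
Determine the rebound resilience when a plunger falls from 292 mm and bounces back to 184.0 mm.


Resilience = h_rebound / h_drop * 100
= 184.0 / 292 * 100
= 63.0%

63.0%


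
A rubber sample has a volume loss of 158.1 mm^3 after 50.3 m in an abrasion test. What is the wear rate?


Rate = volume_loss / distance
= 158.1 / 50.3
= 3.143 mm^3/m

3.143 mm^3/m


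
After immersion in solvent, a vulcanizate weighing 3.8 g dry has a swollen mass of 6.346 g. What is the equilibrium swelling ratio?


Q = W_swollen / W_dry
Q = 6.346 / 3.8
Q = 1.67

Q = 1.67


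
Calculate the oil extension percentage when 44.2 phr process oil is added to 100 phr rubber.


Oil % = oil / (100 + oil) * 100
= 44.2 / (100 + 44.2) * 100
= 44.2 / 144.2 * 100
= 30.65%

30.65%


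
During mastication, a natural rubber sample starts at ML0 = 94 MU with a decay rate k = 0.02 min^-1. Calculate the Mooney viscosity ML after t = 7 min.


ML = ML0 * exp(-k * t)
ML = 94 * exp(-0.02 * 7)
ML = 94 * 0.8694
ML = 81.72 MU

81.72 MU


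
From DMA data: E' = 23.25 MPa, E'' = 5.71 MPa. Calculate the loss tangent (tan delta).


tan delta = E'' / E'
= 5.71 / 23.25
= 0.2456

tan delta = 0.2456


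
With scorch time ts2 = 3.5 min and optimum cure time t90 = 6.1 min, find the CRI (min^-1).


CRI = 100 / (t90 - ts2)
= 100 / (6.1 - 3.5)
= 100 / 2.6
= 38.46 min^-1

38.46 min^-1


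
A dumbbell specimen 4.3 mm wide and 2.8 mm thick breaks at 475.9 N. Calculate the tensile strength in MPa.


Area = width * thickness = 4.3 * 2.8 = 12.04 mm^2
TS = force / area = 475.9 / 12.04 = 39.53 MPa

39.53 MPa


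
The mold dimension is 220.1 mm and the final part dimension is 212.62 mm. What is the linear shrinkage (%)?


Shrinkage = (mold - part) / mold * 100
= (220.1 - 212.62) / 220.1 * 100
= 7.48 / 220.1 * 100
= 3.4%

3.4%


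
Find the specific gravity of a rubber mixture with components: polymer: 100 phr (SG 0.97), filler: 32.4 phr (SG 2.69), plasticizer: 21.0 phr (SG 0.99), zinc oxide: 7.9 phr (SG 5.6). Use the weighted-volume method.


Sum of weights = 161.3
Volume contributions:
  polymer: 100/0.97 = 103.0928
  filler: 32.4/2.69 = 12.0446
  plasticizer: 21.0/0.99 = 21.2121
  zinc oxide: 7.9/5.6 = 1.4107
Sum of volumes = 137.7602
SG = 161.3 / 137.7602 = 1.171

SG = 1.171


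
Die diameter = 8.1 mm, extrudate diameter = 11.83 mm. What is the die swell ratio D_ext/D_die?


Die swell ratio = D_extrudate / D_die
= 11.83 / 8.1
= 1.46

Die swell = 1.46


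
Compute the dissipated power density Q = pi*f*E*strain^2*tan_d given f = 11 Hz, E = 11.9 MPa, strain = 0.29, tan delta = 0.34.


Q = pi * f * E * strain^2 * tan_d
= pi * 11 * 11.9 * 0.29^2 * 0.34
= pi * 11 * 11.9 * 0.0841 * 0.34
= 11.7588

Q = 11.7588


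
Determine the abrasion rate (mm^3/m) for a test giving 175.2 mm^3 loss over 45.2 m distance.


Rate = volume_loss / distance
= 175.2 / 45.2
= 3.876 mm^3/m

3.876 mm^3/m


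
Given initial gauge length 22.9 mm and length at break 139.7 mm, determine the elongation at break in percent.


Elongation = (Lf - L0) / L0 * 100
= (139.7 - 22.9) / 22.9 * 100
= 116.8 / 22.9 * 100
= 510.0%

510.0%


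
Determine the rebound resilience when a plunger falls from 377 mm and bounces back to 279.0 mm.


Resilience = h_rebound / h_drop * 100
= 279.0 / 377 * 100
= 74.0%

74.0%


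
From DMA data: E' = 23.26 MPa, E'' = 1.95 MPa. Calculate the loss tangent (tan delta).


tan delta = E'' / E'
= 1.95 / 23.26
= 0.0838

tan delta = 0.0838


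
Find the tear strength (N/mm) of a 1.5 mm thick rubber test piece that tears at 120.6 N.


Tear strength = force / thickness
= 120.6 / 1.5
= 80.4 N/mm

80.4 N/mm


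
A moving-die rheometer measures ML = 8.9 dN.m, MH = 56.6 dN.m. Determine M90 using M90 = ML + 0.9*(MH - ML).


M90 = ML + 0.9 * (MH - ML)
M90 = 8.9 + 0.9 * (56.6 - 8.9)
M90 = 8.9 + 0.9 * 47.7
M90 = 51.83 dN.m

51.83 dN.m


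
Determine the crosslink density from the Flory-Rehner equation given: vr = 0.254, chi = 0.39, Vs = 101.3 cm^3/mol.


ln(1 - vr) = ln(1 - 0.254) = -0.2930
Numerator = -((-0.2930) + 0.254 + 0.39 * 0.254^2) = 0.0139
Denominator = 101.3 * (0.254^(1/3) - 0.254/2) = 51.2884
nu = 0.0139 / 51.2884 = 2.7040e-04 mol/cm^3

2.7040e-04 mol/cm^3


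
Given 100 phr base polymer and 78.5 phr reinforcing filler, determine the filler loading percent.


Filler % = filler / (rubber + filler) * 100
= 78.5 / (100 + 78.5) * 100
= 78.5 / 178.5 * 100
= 43.98%

43.98%


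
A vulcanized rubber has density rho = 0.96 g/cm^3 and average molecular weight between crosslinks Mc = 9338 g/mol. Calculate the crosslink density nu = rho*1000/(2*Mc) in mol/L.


nu = rho * 1000 / (2 * Mc)
nu = 0.96 * 1000 / (2 * 9338)
nu = 960.0 / 18676
nu = 0.0514 mol/L

0.0514 mol/L


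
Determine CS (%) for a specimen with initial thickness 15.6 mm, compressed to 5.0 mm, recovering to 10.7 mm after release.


CS = (t0 - recovered) / (t0 - ts) * 100
= (15.6 - 10.7) / (15.6 - 5.0) * 100
= 4.9 / 10.6 * 100
= 46.2%

46.2%


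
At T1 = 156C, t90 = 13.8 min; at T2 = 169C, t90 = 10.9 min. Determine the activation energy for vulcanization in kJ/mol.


T1 = 429.15 K, T2 = 442.15 K
1/T1 - 1/T2 = 6.8512e-05
ln(t1/t2) = ln(13.8/10.9) = 0.2359
Ea = 8.314 * 0.2359 / 6.8512e-05 = 28627.5405 J/mol
Ea = 28.63 kJ/mol

28.63 kJ/mol


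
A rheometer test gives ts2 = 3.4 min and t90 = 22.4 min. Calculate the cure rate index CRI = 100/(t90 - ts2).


CRI = 100 / (t90 - ts2)
= 100 / (22.4 - 3.4)
= 100 / 19.0
= 5.26 min^-1

5.26 min^-1


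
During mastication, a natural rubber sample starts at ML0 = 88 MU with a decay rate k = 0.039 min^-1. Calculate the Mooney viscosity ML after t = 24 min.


ML = ML0 * exp(-k * t)
ML = 88 * exp(-0.039 * 24)
ML = 88 * 0.3922
ML = 34.51 MU

34.51 MU


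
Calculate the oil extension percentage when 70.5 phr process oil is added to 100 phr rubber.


Oil % = oil / (100 + oil) * 100
= 70.5 / (100 + 70.5) * 100
= 70.5 / 170.5 * 100
= 41.35%

41.35%


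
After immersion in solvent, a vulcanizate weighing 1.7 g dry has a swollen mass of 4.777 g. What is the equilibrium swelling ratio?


Q = W_swollen / W_dry
Q = 4.777 / 1.7
Q = 2.81

Q = 2.81


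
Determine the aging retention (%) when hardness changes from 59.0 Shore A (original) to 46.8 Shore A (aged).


Retention = aged / original * 100
= 46.8 / 59.0 * 100
= 79.3%

79.3%


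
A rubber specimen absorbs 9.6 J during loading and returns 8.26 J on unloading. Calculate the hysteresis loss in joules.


Hysteresis loss = loading - unloading
= 9.6 - 8.26
= 1.34 J

1.34 J


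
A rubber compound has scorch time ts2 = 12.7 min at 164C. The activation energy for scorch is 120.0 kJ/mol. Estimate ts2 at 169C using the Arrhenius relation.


Convert temperatures: T1 = 164 + 273.15 = 437.15 K, T2 = 169 + 273.15 = 442.15 K
ts2_new = 12.7 * exp(120000 / 8.314 * (1/442.15 - 1/437.15))
1/T2 - 1/T1 = -2.5868e-05
ts2_new = 8.74 min

8.74 min


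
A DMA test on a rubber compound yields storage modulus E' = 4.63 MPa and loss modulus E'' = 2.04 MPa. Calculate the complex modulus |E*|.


|E*| = sqrt(E'^2 + E''^2)
= sqrt(4.63^2 + 2.04^2)
= sqrt(21.4369 + 4.1616)
= 5.059 MPa

5.059 MPa


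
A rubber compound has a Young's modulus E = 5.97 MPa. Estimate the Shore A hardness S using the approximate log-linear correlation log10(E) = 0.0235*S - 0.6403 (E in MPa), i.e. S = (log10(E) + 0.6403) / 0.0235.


log10(E) = 0.0235*S - 0.6403  =>  S = (log10(E) + 0.6403) / 0.0235
log10(5.97) = 0.775974
S = (0.775974 + 0.6403) / 0.0235 = 1.416274 / 0.0235
S = 60.3

Shore A = 60.3


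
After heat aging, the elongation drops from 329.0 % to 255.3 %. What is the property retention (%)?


Retention = aged / original * 100
= 255.3 / 329.0 * 100
= 77.6%

77.6%


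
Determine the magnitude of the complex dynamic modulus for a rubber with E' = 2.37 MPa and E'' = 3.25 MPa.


|E*| = sqrt(E'^2 + E''^2)
= sqrt(2.37^2 + 3.25^2)
= sqrt(5.6169 + 10.5625)
= 4.022 MPa

4.022 MPa


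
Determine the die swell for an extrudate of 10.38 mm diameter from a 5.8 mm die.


Die swell ratio = D_extrudate / D_die
= 10.38 / 5.8
= 1.79

Die swell = 1.79


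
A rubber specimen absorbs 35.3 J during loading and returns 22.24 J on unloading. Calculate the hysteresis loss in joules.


Hysteresis loss = loading - unloading
= 35.3 - 22.24
= 13.06 J

13.06 J


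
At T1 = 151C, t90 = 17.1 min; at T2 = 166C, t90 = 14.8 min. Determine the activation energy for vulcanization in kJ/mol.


T1 = 424.15 K, T2 = 439.15 K
1/T1 - 1/T2 = 8.0530e-05
ln(t1/t2) = ln(17.1/14.8) = 0.1445
Ea = 8.314 * 0.1445 / 8.0530e-05 = 14913.2577 J/mol
Ea = 14.91 kJ/mol

14.91 kJ/mol


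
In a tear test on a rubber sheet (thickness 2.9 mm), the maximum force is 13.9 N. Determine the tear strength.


Tear strength = force / thickness
= 13.9 / 2.9
= 4.79 N/mm

4.79 N/mm


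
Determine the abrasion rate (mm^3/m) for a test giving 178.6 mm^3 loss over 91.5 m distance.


Rate = volume_loss / distance
= 178.6 / 91.5
= 1.952 mm^3/m

1.952 mm^3/m


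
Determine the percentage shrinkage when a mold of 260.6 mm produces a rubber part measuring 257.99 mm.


Shrinkage = (mold - part) / mold * 100
= (260.6 - 257.99) / 260.6 * 100
= 2.61 / 260.6 * 100
= 1.0%

1.0%


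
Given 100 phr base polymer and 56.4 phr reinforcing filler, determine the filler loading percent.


Filler % = filler / (rubber + filler) * 100
= 56.4 / (100 + 56.4) * 100
= 56.4 / 156.4 * 100
= 36.06%

36.06%


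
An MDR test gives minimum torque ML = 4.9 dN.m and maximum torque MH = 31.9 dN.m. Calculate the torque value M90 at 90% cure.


M90 = ML + 0.9 * (MH - ML)
M90 = 4.9 + 0.9 * (31.9 - 4.9)
M90 = 4.9 + 0.9 * 27.0
M90 = 29.2 dN.m

29.2 dN.m


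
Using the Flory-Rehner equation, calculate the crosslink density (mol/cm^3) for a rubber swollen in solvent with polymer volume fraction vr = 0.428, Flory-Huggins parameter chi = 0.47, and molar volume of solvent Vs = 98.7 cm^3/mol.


ln(1 - vr) = ln(1 - 0.428) = -0.5586
Numerator = -((-0.5586) + 0.428 + 0.47 * 0.428^2) = 0.0445
Denominator = 98.7 * (0.428^(1/3) - 0.428/2) = 53.2597
nu = 0.0445 / 53.2597 = 8.3590e-04 mol/cm^3

8.3590e-04 mol/cm^3


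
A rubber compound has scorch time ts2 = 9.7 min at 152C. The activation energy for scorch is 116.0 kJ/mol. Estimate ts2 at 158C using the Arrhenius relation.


Convert temperatures: T1 = 152 + 273.15 = 425.15 K, T2 = 158 + 273.15 = 431.15 K
ts2_new = 9.7 * exp(116000 / 8.314 * (1/431.15 - 1/425.15))
1/T2 - 1/T1 = -3.2733e-05
ts2_new = 6.14 min

6.14 min


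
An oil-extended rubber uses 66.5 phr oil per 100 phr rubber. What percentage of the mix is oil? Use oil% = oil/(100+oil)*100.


Oil % = oil / (100 + oil) * 100
= 66.5 / (100 + 66.5) * 100
= 66.5 / 166.5 * 100
= 39.94%

39.94%


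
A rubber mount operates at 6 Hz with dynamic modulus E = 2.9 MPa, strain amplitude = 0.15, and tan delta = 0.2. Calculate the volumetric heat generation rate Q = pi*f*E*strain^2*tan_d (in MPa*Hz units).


Q = pi * f * E * strain^2 * tan_d
= pi * 6 * 2.9 * 0.15^2 * 0.2
= pi * 6 * 2.9 * 0.0225 * 0.2
= 0.2460

Q = 0.2460


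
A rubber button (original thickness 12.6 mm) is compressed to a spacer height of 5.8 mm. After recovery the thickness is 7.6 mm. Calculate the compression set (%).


CS = (t0 - recovered) / (t0 - ts) * 100
= (12.6 - 7.6) / (12.6 - 5.8) * 100
= 5.0 / 6.8 * 100
= 73.5%

73.5%


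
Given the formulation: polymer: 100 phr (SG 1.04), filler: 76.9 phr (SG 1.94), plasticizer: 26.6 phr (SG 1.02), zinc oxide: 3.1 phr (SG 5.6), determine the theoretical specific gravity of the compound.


Sum of weights = 206.6
Volume contributions:
  polymer: 100/1.04 = 96.1538
  filler: 76.9/1.94 = 39.6392
  plasticizer: 26.6/1.02 = 26.0784
  zinc oxide: 3.1/5.6 = 0.5536
Sum of volumes = 162.4250
SG = 206.6 / 162.4250 = 1.272

SG = 1.272


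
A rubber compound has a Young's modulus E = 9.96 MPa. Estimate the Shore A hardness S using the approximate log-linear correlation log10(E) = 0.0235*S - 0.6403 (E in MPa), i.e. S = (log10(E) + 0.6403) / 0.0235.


log10(E) = 0.0235*S - 0.6403  =>  S = (log10(E) + 0.6403) / 0.0235
log10(9.96) = 0.998259
S = (0.998259 + 0.6403) / 0.0235 = 1.638559 / 0.0235
S = 69.7

Shore A = 69.7


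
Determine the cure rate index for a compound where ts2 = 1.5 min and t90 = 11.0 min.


CRI = 100 / (t90 - ts2)
= 100 / (11.0 - 1.5)
= 100 / 9.5
= 10.53 min^-1

10.53 min^-1


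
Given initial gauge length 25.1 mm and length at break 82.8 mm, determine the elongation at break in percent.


Elongation = (Lf - L0) / L0 * 100
= (82.8 - 25.1) / 25.1 * 100
= 57.7 / 25.1 * 100
= 229.9%

229.9%


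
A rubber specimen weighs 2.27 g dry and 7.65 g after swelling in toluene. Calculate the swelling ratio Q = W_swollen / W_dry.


Q = W_swollen / W_dry
Q = 7.65 / 2.27
Q = 3.37

Q = 3.37


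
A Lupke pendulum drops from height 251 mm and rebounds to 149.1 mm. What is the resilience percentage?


Resilience = h_rebound / h_drop * 100
= 149.1 / 251 * 100
= 59.4%

59.4%


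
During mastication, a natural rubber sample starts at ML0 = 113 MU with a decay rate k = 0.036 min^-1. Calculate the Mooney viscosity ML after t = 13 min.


ML = ML0 * exp(-k * t)
ML = 113 * exp(-0.036 * 13)
ML = 113 * 0.6263
ML = 70.77 MU

70.77 MU


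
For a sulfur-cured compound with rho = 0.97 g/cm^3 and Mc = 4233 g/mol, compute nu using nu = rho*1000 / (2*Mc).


nu = rho * 1000 / (2 * Mc)
nu = 0.97 * 1000 / (2 * 4233)
nu = 970.0 / 8466
nu = 0.1146 mol/L

0.1146 mol/L


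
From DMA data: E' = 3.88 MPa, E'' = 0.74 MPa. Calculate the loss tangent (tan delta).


tan delta = E'' / E'
= 0.74 / 3.88
= 0.1907

tan delta = 0.1907


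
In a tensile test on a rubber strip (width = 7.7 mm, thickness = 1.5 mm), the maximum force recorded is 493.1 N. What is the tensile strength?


Area = width * thickness = 7.7 * 1.5 = 11.55 mm^2
TS = force / area = 493.1 / 11.55 = 42.69 MPa

42.69 MPa


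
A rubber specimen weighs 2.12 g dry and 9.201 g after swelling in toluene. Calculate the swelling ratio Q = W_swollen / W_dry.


Q = W_swollen / W_dry
Q = 9.201 / 2.12
Q = 4.34

Q = 4.34


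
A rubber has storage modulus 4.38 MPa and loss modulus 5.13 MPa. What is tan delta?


tan delta = E'' / E'
= 5.13 / 4.38
= 1.1712

tan delta = 1.1712


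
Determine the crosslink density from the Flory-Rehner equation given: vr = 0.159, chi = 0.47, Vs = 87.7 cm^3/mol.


ln(1 - vr) = ln(1 - 0.159) = -0.1732
Numerator = -((-0.1732) + 0.159 + 0.47 * 0.159^2) = 0.0023
Denominator = 87.7 * (0.159^(1/3) - 0.159/2) = 40.5393
nu = 0.0023 / 40.5393 = 5.6280e-05 mol/cm^3

5.6280e-05 mol/cm^3


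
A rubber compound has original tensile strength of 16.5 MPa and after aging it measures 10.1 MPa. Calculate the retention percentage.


Retention = aged / original * 100
= 10.1 / 16.5 * 100
= 61.2%

61.2%


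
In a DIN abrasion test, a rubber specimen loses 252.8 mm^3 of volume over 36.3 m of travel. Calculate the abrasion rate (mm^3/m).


Rate = volume_loss / distance
= 252.8 / 36.3
= 6.964 mm^3/m

6.964 mm^3/m


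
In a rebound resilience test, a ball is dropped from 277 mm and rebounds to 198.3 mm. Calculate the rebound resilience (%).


Resilience = h_rebound / h_drop * 100
= 198.3 / 277 * 100
= 71.6%

71.6%


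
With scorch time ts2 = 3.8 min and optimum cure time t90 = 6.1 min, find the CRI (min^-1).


CRI = 100 / (t90 - ts2)
= 100 / (6.1 - 3.8)
= 100 / 2.3
= 43.48 min^-1

43.48 min^-1


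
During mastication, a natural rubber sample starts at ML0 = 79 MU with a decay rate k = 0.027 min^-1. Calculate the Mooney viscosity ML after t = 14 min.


ML = ML0 * exp(-k * t)
ML = 79 * exp(-0.027 * 14)
ML = 79 * 0.6852
ML = 54.13 MU

54.13 MU


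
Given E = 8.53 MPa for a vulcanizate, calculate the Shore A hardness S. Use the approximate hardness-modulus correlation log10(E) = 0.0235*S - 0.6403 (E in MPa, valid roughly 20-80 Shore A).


log10(E) = 0.0235*S - 0.6403  =>  S = (log10(E) + 0.6403) / 0.0235
log10(8.53) = 0.930949
S = (0.930949 + 0.6403) / 0.0235 = 1.571249 / 0.0235
S = 66.9

Shore A = 66.9


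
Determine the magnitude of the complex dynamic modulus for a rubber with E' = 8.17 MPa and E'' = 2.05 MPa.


|E*| = sqrt(E'^2 + E''^2)
= sqrt(8.17^2 + 2.05^2)
= sqrt(66.7489 + 4.2025)
= 8.423 MPa

8.423 MPa


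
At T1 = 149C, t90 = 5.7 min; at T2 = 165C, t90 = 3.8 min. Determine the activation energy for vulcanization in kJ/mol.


T1 = 422.15 K, T2 = 438.15 K
1/T1 - 1/T2 = 8.6503e-05
ln(t1/t2) = ln(5.7/3.8) = 0.4055
Ea = 8.314 * 0.4055 / 8.6503e-05 = 38970.2449 J/mol
Ea = 38.97 kJ/mol

38.97 kJ/mol


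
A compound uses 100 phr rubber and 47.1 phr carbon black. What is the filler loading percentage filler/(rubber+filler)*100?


Filler % = filler / (rubber + filler) * 100
= 47.1 / (100 + 47.1) * 100
= 47.1 / 147.1 * 100
= 32.02%

32.02%


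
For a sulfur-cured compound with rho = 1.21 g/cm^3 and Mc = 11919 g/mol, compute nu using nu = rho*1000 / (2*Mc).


nu = rho * 1000 / (2 * Mc)
nu = 1.21 * 1000 / (2 * 11919)
nu = 1210.0 / 23838
nu = 0.0508 mol/L

0.0508 mol/L


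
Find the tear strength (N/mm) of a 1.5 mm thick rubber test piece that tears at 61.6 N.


Tear strength = force / thickness
= 61.6 / 1.5
= 41.07 N/mm

41.07 N/mm


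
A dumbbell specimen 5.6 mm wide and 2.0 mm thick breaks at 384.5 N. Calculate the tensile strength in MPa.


Area = width * thickness = 5.6 * 2.0 = 11.2 mm^2
TS = force / area = 384.5 / 11.2 = 34.33 MPa

34.33 MPa


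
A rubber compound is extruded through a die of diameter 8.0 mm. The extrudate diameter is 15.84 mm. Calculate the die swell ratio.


Die swell ratio = D_extrudate / D_die
= 15.84 / 8.0
= 1.98

Die swell = 1.98


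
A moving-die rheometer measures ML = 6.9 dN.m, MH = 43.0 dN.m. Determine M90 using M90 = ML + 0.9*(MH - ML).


M90 = ML + 0.9 * (MH - ML)
M90 = 6.9 + 0.9 * (43.0 - 6.9)
M90 = 6.9 + 0.9 * 36.1
M90 = 39.39 dN.m

39.39 dN.m


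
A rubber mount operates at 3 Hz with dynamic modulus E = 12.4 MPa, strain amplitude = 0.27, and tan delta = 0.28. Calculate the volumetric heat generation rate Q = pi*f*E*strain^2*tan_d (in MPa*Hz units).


Q = pi * f * E * strain^2 * tan_d
= pi * 3 * 12.4 * 0.27^2 * 0.28
= pi * 3 * 12.4 * 0.0729 * 0.28
= 2.3855

Q = 2.3855


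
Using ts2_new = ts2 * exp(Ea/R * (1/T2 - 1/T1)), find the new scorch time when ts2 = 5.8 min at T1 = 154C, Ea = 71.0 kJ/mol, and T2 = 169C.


Convert temperatures: T1 = 154 + 273.15 = 427.15 K, T2 = 169 + 273.15 = 442.15 K
ts2_new = 5.8 * exp(71000 / 8.314 * (1/442.15 - 1/427.15))
1/T2 - 1/T1 = -7.9422e-05
ts2_new = 2.94 min

2.94 min


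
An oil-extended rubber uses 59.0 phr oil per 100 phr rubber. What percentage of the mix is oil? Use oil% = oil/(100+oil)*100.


Oil % = oil / (100 + oil) * 100
= 59.0 / (100 + 59.0) * 100
= 59.0 / 159.0 * 100
= 37.11%

37.11%


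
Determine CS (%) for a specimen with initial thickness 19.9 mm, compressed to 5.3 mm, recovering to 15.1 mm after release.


CS = (t0 - recovered) / (t0 - ts) * 100
= (19.9 - 15.1) / (19.9 - 5.3) * 100
= 4.8 / 14.6 * 100
= 32.9%

32.9%


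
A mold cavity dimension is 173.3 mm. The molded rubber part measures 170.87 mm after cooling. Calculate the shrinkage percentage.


Shrinkage = (mold - part) / mold * 100
= (173.3 - 170.87) / 173.3 * 100
= 2.43 / 173.3 * 100
= 1.4%

1.4%


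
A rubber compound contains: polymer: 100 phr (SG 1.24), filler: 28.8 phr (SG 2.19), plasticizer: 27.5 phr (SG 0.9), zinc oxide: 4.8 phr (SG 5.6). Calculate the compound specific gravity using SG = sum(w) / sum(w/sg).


Sum of weights = 161.1
Volume contributions:
  polymer: 100/1.24 = 80.6452
  filler: 28.8/2.19 = 13.1507
  plasticizer: 27.5/0.9 = 30.5556
  zinc oxide: 4.8/5.6 = 0.8571
Sum of volumes = 125.2085
SG = 161.1 / 125.2085 = 1.287

SG = 1.287


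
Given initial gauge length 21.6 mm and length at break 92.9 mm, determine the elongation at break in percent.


Elongation = (Lf - L0) / L0 * 100
= (92.9 - 21.6) / 21.6 * 100
= 71.3 / 21.6 * 100
= 330.1%

330.1%


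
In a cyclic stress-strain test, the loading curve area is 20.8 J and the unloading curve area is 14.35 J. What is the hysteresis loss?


Hysteresis loss = loading - unloading
= 20.8 - 14.35
= 6.45 J

6.45 J


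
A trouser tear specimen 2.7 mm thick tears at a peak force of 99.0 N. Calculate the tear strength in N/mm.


Tear strength = force / thickness
= 99.0 / 2.7
= 36.67 N/mm

36.67 N/mm


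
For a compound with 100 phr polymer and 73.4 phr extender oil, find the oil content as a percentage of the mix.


Oil % = oil / (100 + oil) * 100
= 73.4 / (100 + 73.4) * 100
= 73.4 / 173.4 * 100
= 42.33%

42.33%


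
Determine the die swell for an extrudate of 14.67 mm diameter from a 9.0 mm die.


Die swell ratio = D_extrudate / D_die
= 14.67 / 9.0
= 1.63

Die swell = 1.63


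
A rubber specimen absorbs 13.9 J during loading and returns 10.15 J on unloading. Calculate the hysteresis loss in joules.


Hysteresis loss = loading - unloading
= 13.9 - 10.15
= 3.75 J

3.75 J


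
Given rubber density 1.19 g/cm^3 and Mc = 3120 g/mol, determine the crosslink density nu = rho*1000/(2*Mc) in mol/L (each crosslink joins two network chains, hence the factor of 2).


nu = rho * 1000 / (2 * Mc)
nu = 1.19 * 1000 / (2 * 3120)
nu = 1190.0 / 6240
nu = 0.1907 mol/L

0.1907 mol/L


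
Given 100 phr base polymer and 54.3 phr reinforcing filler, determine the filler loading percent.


Filler % = filler / (rubber + filler) * 100
= 54.3 / (100 + 54.3) * 100
= 54.3 / 154.3 * 100
= 35.19%

35.19%


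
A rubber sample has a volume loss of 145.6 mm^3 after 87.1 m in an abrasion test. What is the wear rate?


Rate = volume_loss / distance
= 145.6 / 87.1
= 1.672 mm^3/m

1.672 mm^3/m


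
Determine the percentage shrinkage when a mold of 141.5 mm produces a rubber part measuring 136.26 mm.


Shrinkage = (mold - part) / mold * 100
= (141.5 - 136.26) / 141.5 * 100
= 5.24 / 141.5 * 100
= 3.7%

3.7%


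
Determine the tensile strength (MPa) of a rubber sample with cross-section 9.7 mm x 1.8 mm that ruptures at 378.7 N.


Area = width * thickness = 9.7 * 1.8 = 17.46 mm^2
TS = force / area = 378.7 / 17.46 = 21.69 MPa

21.69 MPa


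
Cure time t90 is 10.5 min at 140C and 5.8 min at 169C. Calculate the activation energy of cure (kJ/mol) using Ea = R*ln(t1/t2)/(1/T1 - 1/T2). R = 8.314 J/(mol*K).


T1 = 413.15 K, T2 = 442.15 K
1/T1 - 1/T2 = 1.5875e-04
ln(t1/t2) = ln(10.5/5.8) = 0.5935
Ea = 8.314 * 0.5935 / 1.5875e-04 = 31082.9922 J/mol
Ea = 31.08 kJ/mol

31.08 kJ/mol


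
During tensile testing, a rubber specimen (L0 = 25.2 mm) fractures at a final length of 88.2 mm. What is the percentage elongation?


Elongation = (Lf - L0) / L0 * 100
= (88.2 - 25.2) / 25.2 * 100
= 63.0 / 25.2 * 100
= 250.0%

250.0%


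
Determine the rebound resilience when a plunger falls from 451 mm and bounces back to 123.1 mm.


Resilience = h_rebound / h_drop * 100
= 123.1 / 451 * 100
= 27.3%

27.3%


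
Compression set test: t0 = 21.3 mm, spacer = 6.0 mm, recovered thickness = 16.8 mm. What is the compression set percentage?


CS = (t0 - recovered) / (t0 - ts) * 100
= (21.3 - 16.8) / (21.3 - 6.0) * 100
= 4.5 / 15.3 * 100
= 29.4%

29.4%


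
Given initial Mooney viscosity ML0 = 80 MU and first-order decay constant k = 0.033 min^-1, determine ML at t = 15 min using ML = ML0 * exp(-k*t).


ML = ML0 * exp(-k * t)
ML = 80 * exp(-0.033 * 15)
ML = 80 * 0.6096
ML = 48.77 MU

48.77 MU


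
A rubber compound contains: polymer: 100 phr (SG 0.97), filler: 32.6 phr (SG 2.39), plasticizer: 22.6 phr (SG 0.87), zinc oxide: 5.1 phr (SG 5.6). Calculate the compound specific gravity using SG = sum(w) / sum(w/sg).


Sum of weights = 160.3
Volume contributions:
  polymer: 100/0.97 = 103.0928
  filler: 32.6/2.39 = 13.6402
  plasticizer: 22.6/0.87 = 25.9770
  zinc oxide: 5.1/5.6 = 0.9107
Sum of volumes = 143.6207
SG = 160.3 / 143.6207 = 1.116

SG = 1.116


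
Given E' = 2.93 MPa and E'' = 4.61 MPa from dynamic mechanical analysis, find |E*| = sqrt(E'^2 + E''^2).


|E*| = sqrt(E'^2 + E''^2)
= sqrt(2.93^2 + 4.61^2)
= sqrt(8.5849 + 21.2521)
= 5.462 MPa

5.462 MPa


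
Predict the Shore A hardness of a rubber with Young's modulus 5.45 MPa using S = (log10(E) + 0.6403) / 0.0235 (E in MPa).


log10(E) = 0.0235*S - 0.6403  =>  S = (log10(E) + 0.6403) / 0.0235
log10(5.45) = 0.736397
S = (0.736397 + 0.6403) / 0.0235 = 1.376697 / 0.0235
S = 58.6

Shore A = 58.6


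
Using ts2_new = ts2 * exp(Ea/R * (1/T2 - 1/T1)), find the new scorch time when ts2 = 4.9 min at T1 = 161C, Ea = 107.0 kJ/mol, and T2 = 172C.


Convert temperatures: T1 = 161 + 273.15 = 434.15 K, T2 = 172 + 273.15 = 445.15 K
ts2_new = 4.9 * exp(107000 / 8.314 * (1/445.15 - 1/434.15))
1/T2 - 1/T1 = -5.6918e-05
ts2_new = 2.36 min

2.36 min


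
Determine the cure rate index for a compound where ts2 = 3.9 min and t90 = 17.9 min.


CRI = 100 / (t90 - ts2)
= 100 / (17.9 - 3.9)
= 100 / 14.0
= 7.14 min^-1

7.14 min^-1


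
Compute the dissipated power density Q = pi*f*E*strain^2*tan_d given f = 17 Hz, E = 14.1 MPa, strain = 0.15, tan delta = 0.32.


Q = pi * f * E * strain^2 * tan_d
= pi * 17 * 14.1 * 0.15^2 * 0.32
= pi * 17 * 14.1 * 0.0225 * 0.32
= 5.4219

Q = 5.4219


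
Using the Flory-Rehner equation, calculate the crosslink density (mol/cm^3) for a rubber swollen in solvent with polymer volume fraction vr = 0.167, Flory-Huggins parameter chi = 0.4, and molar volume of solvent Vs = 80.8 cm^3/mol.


ln(1 - vr) = ln(1 - 0.167) = -0.1827
Numerator = -((-0.1827) + 0.167 + 0.4 * 0.167^2) = 0.0046
Denominator = 80.8 * (0.167^(1/3) - 0.167/2) = 37.7488
nu = 0.0046 / 37.7488 = 1.2096e-04 mol/cm^3

1.2096e-04 mol/cm^3


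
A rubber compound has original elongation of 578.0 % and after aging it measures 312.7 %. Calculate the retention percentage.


Retention = aged / original * 100
= 312.7 / 578.0 * 100
= 54.1%

54.1%


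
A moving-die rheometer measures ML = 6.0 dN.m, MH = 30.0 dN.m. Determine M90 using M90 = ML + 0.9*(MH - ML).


M90 = ML + 0.9 * (MH - ML)
M90 = 6.0 + 0.9 * (30.0 - 6.0)
M90 = 6.0 + 0.9 * 24.0
M90 = 27.6 dN.m

27.6 dN.m


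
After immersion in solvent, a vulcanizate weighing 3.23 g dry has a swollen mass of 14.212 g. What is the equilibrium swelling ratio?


Q = W_swollen / W_dry
Q = 14.212 / 3.23
Q = 4.4

Q = 4.4


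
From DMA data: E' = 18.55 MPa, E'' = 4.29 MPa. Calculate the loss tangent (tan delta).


tan delta = E'' / E'
= 4.29 / 18.55
= 0.2313

tan delta = 0.2313


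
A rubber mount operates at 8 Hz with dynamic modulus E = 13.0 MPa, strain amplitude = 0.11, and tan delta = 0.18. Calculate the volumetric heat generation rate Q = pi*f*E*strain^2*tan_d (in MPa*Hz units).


Q = pi * f * E * strain^2 * tan_d
= pi * 8 * 13.0 * 0.11^2 * 0.18
= pi * 8 * 13.0 * 0.0121 * 0.18
= 0.7116

Q = 0.7116


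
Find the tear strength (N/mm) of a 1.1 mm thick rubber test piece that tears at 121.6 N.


Tear strength = force / thickness
= 121.6 / 1.1
= 110.55 N/mm

110.55 N/mm


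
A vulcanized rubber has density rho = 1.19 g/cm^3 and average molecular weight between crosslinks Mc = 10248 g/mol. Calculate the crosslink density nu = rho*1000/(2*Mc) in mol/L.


nu = rho * 1000 / (2 * Mc)
nu = 1.19 * 1000 / (2 * 10248)
nu = 1190.0 / 20496
nu = 0.0581 mol/L

0.0581 mol/L


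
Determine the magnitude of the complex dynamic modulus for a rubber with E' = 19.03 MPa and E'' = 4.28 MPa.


|E*| = sqrt(E'^2 + E''^2)
= sqrt(19.03^2 + 4.28^2)
= sqrt(362.1409 + 18.3184)
= 19.505 MPa

19.505 MPa


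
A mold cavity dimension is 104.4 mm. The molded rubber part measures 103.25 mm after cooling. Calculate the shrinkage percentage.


Shrinkage = (mold - part) / mold * 100
= (104.4 - 103.25) / 104.4 * 100
= 1.15 / 104.4 * 100
= 1.1%

1.1%


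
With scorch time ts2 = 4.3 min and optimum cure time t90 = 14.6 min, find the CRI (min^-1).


CRI = 100 / (t90 - ts2)
= 100 / (14.6 - 4.3)
= 100 / 10.3
= 9.71 min^-1

9.71 min^-1


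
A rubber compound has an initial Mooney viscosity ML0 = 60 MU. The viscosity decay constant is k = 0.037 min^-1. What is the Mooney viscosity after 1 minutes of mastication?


ML = ML0 * exp(-k * t)
ML = 60 * exp(-0.037 * 1)
ML = 60 * 0.9637
ML = 57.82 MU

57.82 MU


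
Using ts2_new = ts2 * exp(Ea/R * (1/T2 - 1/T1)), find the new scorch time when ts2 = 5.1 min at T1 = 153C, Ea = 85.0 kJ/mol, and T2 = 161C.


Convert temperatures: T1 = 153 + 273.15 = 426.15 K, T2 = 161 + 273.15 = 434.15 K
ts2_new = 5.1 * exp(85000 / 8.314 * (1/434.15 - 1/426.15))
1/T2 - 1/T1 = -4.3240e-05
ts2_new = 3.28 min

3.28 min


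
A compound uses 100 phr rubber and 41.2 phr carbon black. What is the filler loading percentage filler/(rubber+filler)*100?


Filler % = filler / (rubber + filler) * 100
= 41.2 / (100 + 41.2) * 100
= 41.2 / 141.2 * 100
= 29.18%

29.18%


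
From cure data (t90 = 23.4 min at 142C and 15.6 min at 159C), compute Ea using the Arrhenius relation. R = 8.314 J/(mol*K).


T1 = 415.15 K, T2 = 432.15 K
1/T1 - 1/T2 = 9.4757e-05
ln(t1/t2) = ln(23.4/15.6) = 0.4055
Ea = 8.314 * 0.4055 / 9.4757e-05 = 35575.7567 J/mol
Ea = 35.58 kJ/mol

35.58 kJ/mol


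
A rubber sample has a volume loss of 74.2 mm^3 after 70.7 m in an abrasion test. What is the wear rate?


Rate = volume_loss / distance
= 74.2 / 70.7
= 1.05 mm^3/m

1.05 mm^3/m


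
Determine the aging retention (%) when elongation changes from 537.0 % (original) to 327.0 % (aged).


Retention = aged / original * 100
= 327.0 / 537.0 * 100
= 60.9%

60.9%


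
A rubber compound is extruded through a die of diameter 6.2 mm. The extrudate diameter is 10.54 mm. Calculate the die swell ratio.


Die swell ratio = D_extrudate / D_die
= 10.54 / 6.2
= 1.7

Die swell = 1.7


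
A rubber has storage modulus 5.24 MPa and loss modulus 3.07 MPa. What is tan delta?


tan delta = E'' / E'
= 3.07 / 5.24
= 0.5859

tan delta = 0.5859


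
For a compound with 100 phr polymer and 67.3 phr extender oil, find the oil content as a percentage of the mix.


Oil % = oil / (100 + oil) * 100
= 67.3 / (100 + 67.3) * 100
= 67.3 / 167.3 * 100
= 40.23%

40.23%


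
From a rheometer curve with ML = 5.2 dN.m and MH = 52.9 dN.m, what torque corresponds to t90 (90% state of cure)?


M90 = ML + 0.9 * (MH - ML)
M90 = 5.2 + 0.9 * (52.9 - 5.2)
M90 = 5.2 + 0.9 * 47.7
M90 = 48.13 dN.m

48.13 dN.m


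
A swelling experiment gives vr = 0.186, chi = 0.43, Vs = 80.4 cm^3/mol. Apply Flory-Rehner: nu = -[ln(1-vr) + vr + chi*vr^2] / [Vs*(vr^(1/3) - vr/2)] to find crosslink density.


ln(1 - vr) = ln(1 - 0.186) = -0.2058
Numerator = -((-0.2058) + 0.186 + 0.43 * 0.186^2) = 0.0049
Denominator = 80.4 * (0.186^(1/3) - 0.186/2) = 38.4173
nu = 0.0049 / 38.4173 = 1.2803e-04 mol/cm^3

1.2803e-04 mol/cm^3


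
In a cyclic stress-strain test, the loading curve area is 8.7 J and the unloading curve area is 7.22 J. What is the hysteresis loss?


Hysteresis loss = loading - unloading
= 8.7 - 7.22
= 1.48 J

1.48 J


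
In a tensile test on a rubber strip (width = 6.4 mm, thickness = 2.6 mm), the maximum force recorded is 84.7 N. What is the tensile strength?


Area = width * thickness = 6.4 * 2.6 = 16.64 mm^2
TS = force / area = 84.7 / 16.64 = 5.09 MPa

5.09 MPa


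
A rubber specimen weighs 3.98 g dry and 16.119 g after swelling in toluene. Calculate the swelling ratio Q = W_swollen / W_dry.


Q = W_swollen / W_dry
Q = 16.119 / 3.98
Q = 4.05

Q = 4.05


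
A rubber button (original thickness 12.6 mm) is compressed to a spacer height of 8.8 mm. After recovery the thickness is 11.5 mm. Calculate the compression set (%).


CS = (t0 - recovered) / (t0 - ts) * 100
= (12.6 - 11.5) / (12.6 - 8.8) * 100
= 1.1 / 3.8 * 100
= 28.9%

28.9%


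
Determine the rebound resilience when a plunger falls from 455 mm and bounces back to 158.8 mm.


Resilience = h_rebound / h_drop * 100
= 158.8 / 455 * 100
= 34.9%

34.9%


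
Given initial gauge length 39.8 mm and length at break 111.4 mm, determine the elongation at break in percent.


Elongation = (Lf - L0) / L0 * 100
= (111.4 - 39.8) / 39.8 * 100
= 71.6 / 39.8 * 100
= 179.9%

179.9%


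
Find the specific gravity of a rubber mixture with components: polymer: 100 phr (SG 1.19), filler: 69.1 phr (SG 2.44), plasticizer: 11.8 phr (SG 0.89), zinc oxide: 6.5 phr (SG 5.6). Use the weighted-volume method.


Sum of weights = 187.4
Volume contributions:
  polymer: 100/1.19 = 84.0336
  filler: 69.1/2.44 = 28.3197
  plasticizer: 11.8/0.89 = 13.2584
  zinc oxide: 6.5/5.6 = 1.1607
Sum of volumes = 126.7724
SG = 187.4 / 126.7724 = 1.478

SG = 1.478


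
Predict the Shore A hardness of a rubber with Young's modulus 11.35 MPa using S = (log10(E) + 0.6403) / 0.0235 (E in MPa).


log10(E) = 0.0235*S - 0.6403  =>  S = (log10(E) + 0.6403) / 0.0235
log10(11.35) = 1.054996
S = (1.054996 + 0.6403) / 0.0235 = 1.695296 / 0.0235
S = 72.1

Shore A = 72.1


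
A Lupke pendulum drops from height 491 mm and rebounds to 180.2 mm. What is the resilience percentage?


Resilience = h_rebound / h_drop * 100
= 180.2 / 491 * 100
= 36.7%

36.7%


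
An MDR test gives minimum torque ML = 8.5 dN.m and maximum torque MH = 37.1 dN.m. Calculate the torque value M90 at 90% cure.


M90 = ML + 0.9 * (MH - ML)
M90 = 8.5 + 0.9 * (37.1 - 8.5)
M90 = 8.5 + 0.9 * 28.6
M90 = 34.24 dN.m

34.24 dN.m


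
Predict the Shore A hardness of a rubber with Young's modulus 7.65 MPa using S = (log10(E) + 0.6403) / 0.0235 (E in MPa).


log10(E) = 0.0235*S - 0.6403  =>  S = (log10(E) + 0.6403) / 0.0235
log10(7.65) = 0.883661
S = (0.883661 + 0.6403) / 0.0235 = 1.523961 / 0.0235
S = 64.8

Shore A = 64.8


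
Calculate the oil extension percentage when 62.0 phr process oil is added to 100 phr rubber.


Oil % = oil / (100 + oil) * 100
= 62.0 / (100 + 62.0) * 100
= 62.0 / 162.0 * 100
= 38.27%

38.27%


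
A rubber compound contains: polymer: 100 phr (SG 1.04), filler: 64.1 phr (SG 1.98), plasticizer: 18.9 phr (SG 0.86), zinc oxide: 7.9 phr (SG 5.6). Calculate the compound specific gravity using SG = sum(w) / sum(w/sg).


Sum of weights = 190.9
Volume contributions:
  polymer: 100/1.04 = 96.1538
  filler: 64.1/1.98 = 32.3737
  plasticizer: 18.9/0.86 = 21.9767
  zinc oxide: 7.9/5.6 = 1.4107
Sum of volumes = 151.9150
SG = 190.9 / 151.9150 = 1.257

SG = 1.257
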